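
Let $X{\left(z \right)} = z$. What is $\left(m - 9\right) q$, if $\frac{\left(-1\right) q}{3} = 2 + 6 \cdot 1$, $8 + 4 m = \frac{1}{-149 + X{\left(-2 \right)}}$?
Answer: $\frac{39870}{151} \approx 264.04$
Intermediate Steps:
$m = - \frac{1209}{604}$ ($m = -2 + \frac{1}{4 \left(-149 - 2\right)} = -2 + \frac{1}{4 \left(-151\right)} = -2 + \frac{1}{4} \left(- \frac{1}{151}\right) = -2 - \frac{1}{604} = - \frac{1209}{604} \approx -2.0017$)
$q = -24$ ($q = - 3 \left(2 + 6 \cdot 1\right) = - 3 \left(2 + 6\right) = \left(-3\right) 8 = -24$)
$\left(m - 9\right) q = \left(- \frac{1209}{604} - 9\right) \left(-24\right) = \left(- \frac{6645}{604}\right) \left(-24\right) = \frac{39870}{151}$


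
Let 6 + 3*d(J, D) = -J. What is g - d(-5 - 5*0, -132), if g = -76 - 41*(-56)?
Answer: 6661/3 ≈ 2220.3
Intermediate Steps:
d(J, D) = -2 - J/3 (d(J, D) = -2 + (-J)/3 = -2 - J/3)
g = 2220 (g = -76 + 2296 = 2220)
g - d(-5 - 5*0, -132) = 2220 - (-2 - (-5 - 5*0)/3) = 2220 - (-2 - (-5 + 0)/3) = 2220 - (-2 - ⅓*(-5)) = 2220 - (-2 + 5/3) = 2220 - 1*(-⅓) = 2220 + ⅓ = 6661/3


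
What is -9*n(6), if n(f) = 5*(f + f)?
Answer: -540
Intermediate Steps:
n(f) = 10*f (n(f) = 5*(2*f) = 10*f)
-9*n(6) = -90*6 = -9*60 = -540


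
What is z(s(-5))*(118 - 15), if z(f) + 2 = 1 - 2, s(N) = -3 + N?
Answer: -309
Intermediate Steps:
z(f) = -3 (z(f) = -2 + (1 - 2) = -2 - 1 = -3)
z(s(-5))*(118 - 15) = -3*(118 - 15) = -3*103 = -309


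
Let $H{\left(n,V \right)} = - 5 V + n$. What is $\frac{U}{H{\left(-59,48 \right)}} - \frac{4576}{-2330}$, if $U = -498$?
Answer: $\frac{1264282}{348335} \approx 3.6295$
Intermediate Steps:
$H{\left(n,V \right)} = n - 5 V$
$\frac{U}{H{\left(-59,48 \right)}} - \frac{4576}{-2330} = - \frac{498}{-59 - 240} - \frac{4576}{-2330} = - \frac{498}{-59 - 240} - - \frac{2288}{1165} = - \frac{498}{-299} + \frac{2288}{1165} = \left(-498\right) \left(- \frac{1}{299}\right) + \frac{2288}{1165} = \frac{498}{299} + \frac{2288}{1165} = \frac{1264282}{348335}$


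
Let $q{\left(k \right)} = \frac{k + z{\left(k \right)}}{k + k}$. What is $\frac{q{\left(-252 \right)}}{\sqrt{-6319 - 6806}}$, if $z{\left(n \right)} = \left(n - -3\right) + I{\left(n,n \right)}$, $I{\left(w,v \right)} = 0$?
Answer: $- \frac{167 i \sqrt{21}}{88200} \approx - 0.0086768 i$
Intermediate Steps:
$z{\left(n \right)} = 3 + n$ ($z{\left(n \right)} = \left(n - -3\right) + 0 = \left(n + 3\right) + 0 = \left(3 + n\right) + 0 = 3 + n$)
$q{\left(k \right)} = \frac{3 + 2 k}{2 k}$ ($q{\left(k \right)} = \frac{k + \left(3 + k\right)}{k + k} = \frac{3 + 2 k}{2 k}$)
$\frac{q{\left(-252 \right)}}{\sqrt{-6319 - 6806}} = \frac{\frac{1}{-252} \left(\frac{3}{2} - 252\right)}{\sqrt{-6319 - 6806}} = \frac{\left(- \frac{1}{252}\right) \left(- \frac{501}{2}\right)}{\sqrt{-6319 - 6806}} = \frac{167}{168 \sqrt{-6319 - 6806}} = \frac{167}{168 \sqrt{-13125}} = \frac{167}{168 \cdot 25 i \sqrt{21}} = \frac{167 \left(- \frac{i \sqrt{21}}{525}\right)}{168} = - \frac{167 i \sqrt{21}}{88200}$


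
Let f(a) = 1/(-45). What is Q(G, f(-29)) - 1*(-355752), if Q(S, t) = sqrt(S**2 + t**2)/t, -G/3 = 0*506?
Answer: 355751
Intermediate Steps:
G = 0 (G = -0*506 = -3*0 = 0)
f(a) = -1/45
Q(S, t) = sqrt(S**2 + t**2)/t
Q(G, f(-29)) - 1*(-355752) = sqrt(0**2 + (-1/45)**2)/(-1/45) - 1*(-355752) = -45*sqrt(0 + 1/2025) + 355752 = -45*sqrt(1/2025) + 355752 = -45*1/45 + 355752 = -1 + 355752 = 355751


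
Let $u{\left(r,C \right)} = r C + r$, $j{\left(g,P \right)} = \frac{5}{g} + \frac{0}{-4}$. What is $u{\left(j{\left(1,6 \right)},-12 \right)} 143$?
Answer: $-7865$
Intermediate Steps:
$j{\left(g,P \right)} = \frac{5}{g}$ ($j{\left(g,P \right)} = \frac{5}{g} + 0 \left(- \frac{1}{4}\right) = \frac{5}{g} + 0 = \frac{5}{g}$)
$u{\left(r,C \right)} = r + C r$ ($u{\left(r,C \right)} = C r + r = r + C r$)
$u{\left(j{\left(1,6 \right)},-12 \right)} 143 = \frac{5}{1} \left(1 - 12\right) 143 = 5 \cdot 1 \left(-11\right) 143 = 5 \left(-11\right) 143 = \left(-55\right) 143 = -7865$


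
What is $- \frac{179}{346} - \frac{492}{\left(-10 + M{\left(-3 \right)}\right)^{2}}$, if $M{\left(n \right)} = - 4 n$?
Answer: $- \frac{42737}{346} \approx -123.52$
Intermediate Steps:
$- \frac{179}{346} - \frac{492}{\left(-10 + M{\left(-3 \right)}\right)^{2}} = - \frac{179}{346} - \frac{492}{\left(-10 - -12\right)^{2}} = \left(-179\right) \frac{1}{346} - \frac{492}{\left(-10 + 12\right)^{2}} = - \frac{179}{346} - \frac{492}{2^{2}} = - \frac{179}{346} - \frac{492}{4} = - \frac{179}{346} - 123 = - \frac{42737}{346}$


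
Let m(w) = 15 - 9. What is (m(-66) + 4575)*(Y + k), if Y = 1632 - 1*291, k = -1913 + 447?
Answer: -572625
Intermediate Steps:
m(w) = 6
k = -1466
Y = 1341 (Y = 1632 - 291 = 1341)
(m(-66) + 4575)*(Y + k) = (6 + 4575)*(1341 - 1466) = 4581*(-125) = -572625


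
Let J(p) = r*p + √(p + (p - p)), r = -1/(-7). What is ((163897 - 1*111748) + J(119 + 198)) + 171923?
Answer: 1568821/7 + √317 ≈ 2.2414e+5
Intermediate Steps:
r = ⅐ (r = -1*(-⅐) = ⅐ ≈ 0.14286)
J(p) = √p + p/7 (J(p) = p/7 + √(p + (p - p)) = p/7 + √(p + 0) = p/7 + √p = √p + p/7)
((163897 - 1*111748) + J(119 + 198)) + 171923 = ((163897 - 1*111748) + (√(119 + 198) + (119 + 198)/7)) + 171923 = ((163897 - 111748) + (√317 + (⅐)*317)) + 171923 = (52149 + (√317 + 317/7)) + 171923 = (52149 + (317/7 + √317)) + 171923 = (365360/7 + √317) + 171923 = 1568821/7 + √317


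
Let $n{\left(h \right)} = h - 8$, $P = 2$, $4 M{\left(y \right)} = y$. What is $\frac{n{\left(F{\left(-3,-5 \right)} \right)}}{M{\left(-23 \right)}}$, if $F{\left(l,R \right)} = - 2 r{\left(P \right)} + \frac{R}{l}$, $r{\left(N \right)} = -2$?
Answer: $\frac{28}{69} \approx 0.4058$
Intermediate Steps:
$M{\left(y \right)} = \frac{y}{4}$
$F{\left(l,R \right)} = 4 + \frac{R}{l}$ ($F{\left(l,R \right)} = \left(-2\right) \left(-2\right) + \frac{R}{l} = 4 + \frac{R}{l}$)
$n{\left(h \right)} = -8 + h$
$\frac{n{\left(F{\left(-3,-5 \right)} \right)}}{M{\left(-23 \right)}} = \frac{-8 + \left(4 - \frac{5}{-3}\right)}{\frac{1}{4} \left(-23\right)} = \frac{-8 + \left(4 - - \frac{5}{3}\right)}{- \frac{23}{4}} = \left(-8 + \left(4 + \frac{5}{3}\right)\right) \left(- \frac{4}{23}\right) = \left(-8 + \frac{17}{3}\right) \left(- \frac{4}{23}\right) = \left(- \frac{7}{3}\right) \left(- \frac{4}{23}\right) = \frac{28}{69}$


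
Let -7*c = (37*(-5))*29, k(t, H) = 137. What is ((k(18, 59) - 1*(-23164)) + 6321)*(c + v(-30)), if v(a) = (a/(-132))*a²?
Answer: 2214688830/77 ≈ 2.8762e+7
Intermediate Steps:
c = 5365/7 (c = -37*(-5)*29/7 = -(-185)*29/7 = -⅐*(-5365) = 5365/7 ≈ 766.43)
v(a) = -a³/132 (v(a) = (a*(-1/132))*a² = (-a/132)*a² = -a³/132)
((k(18, 59) - 1*(-23164)) + 6321)*(c + v(-30)) = ((137 - 1*(-23164)) + 6321)*(5365/7 - 1/132*(-30)³) = ((137 + 23164) + 6321)*(5365/7 - 1/132*(-27000)) = (23301 + 6321)*(5365/7 + 2250/11) = 29622*(74765/77) = 2214688830/77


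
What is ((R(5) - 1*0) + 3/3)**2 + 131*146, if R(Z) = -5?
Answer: 19142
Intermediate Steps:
((R(5) - 1*0) + 3/3)**2 + 131*146 = ((-5 - 1*0) + 3/3)**2 + 131*146 = ((-5 + 0) + 3*(1/3))**2 + 19126 = (-5 + 1)**2 + 19126 = (-4)**2 + 19126 = 16 + 19126 = 19142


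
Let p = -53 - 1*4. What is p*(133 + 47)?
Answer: -10260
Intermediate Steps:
p = -57 (p = -53 - 4 = -57)
p*(133 + 47) = -57*(133 + 47) = -57*180 = -10260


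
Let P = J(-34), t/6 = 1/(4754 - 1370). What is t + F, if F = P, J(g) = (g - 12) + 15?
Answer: -17483/564 ≈ -30.998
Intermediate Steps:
J(g) = 3 + g (J(g) = (-12 + g) + 15 = 3 + g)
t = 1/564 (t = 6/(4754 - 1370) = 6/3384 = 6*(1/3384) = 1/564 ≈ 0.0017731)
P = -31 (P = 3 - 34 = -31)
F = -31
t + F = 1/564 - 31 = -17483/564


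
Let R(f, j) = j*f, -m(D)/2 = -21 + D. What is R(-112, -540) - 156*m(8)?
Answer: 56424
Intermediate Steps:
m(D) = 42 - 2*D (m(D) = -2*(-21 + D) = 42 - 2*D)
R(f, j) = f*j
R(-112, -540) - 156*m(8) = -112*(-540) - 156*(42 - 2*8) = 60480 - 156*(42 - 16) = 60480 - 156*26 = 60480 - 4056 = 56424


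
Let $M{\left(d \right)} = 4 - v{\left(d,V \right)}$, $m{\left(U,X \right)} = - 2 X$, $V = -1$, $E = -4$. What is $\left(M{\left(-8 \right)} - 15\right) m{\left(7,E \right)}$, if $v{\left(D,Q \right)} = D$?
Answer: $-24$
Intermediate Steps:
$M{\left(d \right)} = 4 - d$
$\left(M{\left(-8 \right)} - 15\right) m{\left(7,E \right)} = \left(\left(4 - -8\right) - 15\right) \left(\left(-2\right) \left(-4\right)\right) = \left(\left(4 + 8\right) - 15\right) 8 = \left(12 - 15\right) 8 = \left(-3\right) 8 = -24$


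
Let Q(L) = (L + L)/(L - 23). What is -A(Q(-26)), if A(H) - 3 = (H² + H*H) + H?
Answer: -15159/2401 ≈ -6.3136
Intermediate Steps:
Q(L) = 2*L/(-23 + L) (Q(L) = (2*L)/(-23 + L) = 2*L/(-23 + L))
A(H) = 3 + H + 2*H² (A(H) = 3 + ((H² + H*H) + H) = 3 + ((H² + H²) + H) = 3 + (2*H² + H) = 3 + (H + 2*H²) = 3 + H + 2*H²)
-A(Q(-26)) = -(3 + 2*(-26)/(-23 - 26) + 2*(2*(-26)/(-23 - 26))²) = -(3 + 2*(-26)/(-49) + 2*(2*(-26)/(-49))²) = -(3 + 2*(-26)*(-1/49) + 2*(2*(-26)*(-1/49))²) = -(3 + 52/49 + 2*(52/49)²) = -(3 + 52/49 + 2*(2704/2401)) = -(3 + 52/49 + 5408/2401) = -1*15159/2401 = -15159/2401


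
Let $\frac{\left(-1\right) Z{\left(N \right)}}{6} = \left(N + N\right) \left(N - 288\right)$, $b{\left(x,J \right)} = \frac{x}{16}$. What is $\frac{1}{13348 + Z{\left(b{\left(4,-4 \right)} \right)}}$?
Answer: $\frac{4}{56845} \approx 7.0367 \cdot 10^{-5}$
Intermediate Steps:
$b{\left(x,J \right)} = \frac{x}{16}$ ($b{\left(x,J \right)} = x \frac{1}{16} = \frac{x}{16}$)
$Z{\left(N \right)} = - 12 N \left(-288 + N\right)$ ($Z{\left(N \right)} = - 6 \left(N + N\right) \left(N - 288\right) = - 6 \cdot 2 N \left(-288 + N\right) = - 12 N \left(-288 + N\right)$)
$\frac{1}{13348 + Z{\left(b{\left(4,-4 \right)} \right)}} = \frac{1}{13348 + 12 \cdot \frac{1}{16} \cdot 4 \left(288 - \frac{1}{16} \cdot 4\right)} = \frac{1}{13348 + 12 \cdot \frac{1}{4} \left(288 - \frac{1}{4}\right)} = \frac{1}{13348 + 12 \cdot \frac{1}{4} \cdot \frac{1151}{4}} = \frac{1}{13348 + \frac{3453}{4}} = \frac{1}{\frac{56845}{4}} = \frac{4}{56845}$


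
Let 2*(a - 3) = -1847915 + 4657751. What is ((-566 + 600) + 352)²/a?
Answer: 148996/1404921 ≈ 0.10605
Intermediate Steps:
a = 1404921 (a = 3 + (-1847915 + 4657751)/2 = 3 + (½)*2809836 = 3 + 1404918 = 1404921)
((-566 + 600) + 352)²/a = ((-566 + 600) + 352)²/1404921 = (34 + 352)²*(1/1404921) = 386²*(1/1404921) = 148996*(1/1404921) = 148996/1404921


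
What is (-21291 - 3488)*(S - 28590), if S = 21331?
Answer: 179870761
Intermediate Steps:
(-21291 - 3488)*(S - 28590) = (-21291 - 3488)*(21331 - 28590) = -24779*(-7259) = 179870761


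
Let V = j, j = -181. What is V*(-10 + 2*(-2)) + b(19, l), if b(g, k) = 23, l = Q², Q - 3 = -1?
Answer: 2557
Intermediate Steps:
Q = 2 (Q = 3 - 1 = 2)
l = 4 (l = 2² = 4)
V = -181
V*(-10 + 2*(-2)) + b(19, l) = -181*(-10 + 2*(-2)) + 23 = -181*(-10 - 4) + 23 = -181*(-14) + 23 = 2534 + 23 = 2557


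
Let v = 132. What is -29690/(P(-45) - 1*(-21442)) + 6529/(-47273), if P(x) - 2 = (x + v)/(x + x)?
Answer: -46306108039/30410295443 ≈ -1.5227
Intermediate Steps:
P(x) = 2 + (132 + x)/(2*x) (P(x) = 2 + (x + 132)/(x + x) = 2 + (132 + x)/((2*x)) = 2 + (132 + x)*(1/(2*x)) = 2 + (132 + x)/(2*x))
-29690/(P(-45) - 1*(-21442)) + 6529/(-47273) = -29690/((5/2 + 66/(-45)) - 1*(-21442)) + 6529/(-47273) = -29690/((5/2 + 66*(-1/45)) + 21442) + 6529*(-1/47273) = -29690/((5/2 - 22/15) + 21442) - 6529/47273 = -29690/(31/30 + 21442) - 6529/47273 = -29690/643291/30 - 6529/47273 = -29690*30/643291 - 6529/47273 = -890700/643291 - 6529/47273 = -46306108039/30410295443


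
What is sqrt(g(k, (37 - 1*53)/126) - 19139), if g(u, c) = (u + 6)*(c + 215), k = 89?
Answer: sqrt(561806)/21 ≈ 35.692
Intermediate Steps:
g(u, c) = (6 + u)*(215 + c)
sqrt(g(k, (37 - 1*53)/126) - 19139) = sqrt((1290 + 6*((37 - 1*53)/126) + 215*89 + ((37 - 1*53)/126)*89) - 19139) = sqrt((1290 + 6*((37 - 53)*(1/126)) + 19135 + ((37 - 53)*(1/126))*89) - 19139) = sqrt((1290 + 6*(-16*1/126) + 19135 - 16*1/126*89) - 19139) = sqrt((1290 + 6*(-8/63) + 19135 - 8/63*89) - 19139) = sqrt((1290 - 16/21 + 19135 - 712/63) - 19139) = sqrt(1286015/63 - 19139) = sqrt(80258/63) = sqrt(561806)/21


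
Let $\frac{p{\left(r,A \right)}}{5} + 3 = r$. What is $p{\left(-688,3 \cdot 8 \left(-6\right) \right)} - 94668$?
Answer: $-98123$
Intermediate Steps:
$p{\left(r,A \right)} = -15 + 5 r$
$p{\left(-688,3 \cdot 8 \left(-6\right) \right)} - 94668 = \left(-15 + 5 \left(-688\right)\right) - 94668 = \left(-15 - 3440\right) - 94668 = -3455 - 94668 = -98123$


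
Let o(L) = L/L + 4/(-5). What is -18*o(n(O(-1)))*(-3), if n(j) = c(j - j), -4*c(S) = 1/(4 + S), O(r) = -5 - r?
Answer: 54/5 ≈ 10.800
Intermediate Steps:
c(S) = -1/(4*(4 + S))
n(j) = -1/16 (n(j) = -1/(16 + 4*(j - j)) = -1/(16 + 4*0) = -1/(16 + 0) = -1/16)
o(L) = ⅕ (o(L) = 1 + 4*(-⅕) = 1 - ⅘ = ⅕)
-18*o(n(O(-1)))*(-3) = -18*(⅕)*(-3) = -(-54)/5 = -18*(-⅗) = 54/5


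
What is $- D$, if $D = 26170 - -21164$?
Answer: $-47334$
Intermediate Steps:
$D = 47334$ ($D = 26170 + 21164 = 47334$)
$- D = \left(-1\right) 47334 = -47334$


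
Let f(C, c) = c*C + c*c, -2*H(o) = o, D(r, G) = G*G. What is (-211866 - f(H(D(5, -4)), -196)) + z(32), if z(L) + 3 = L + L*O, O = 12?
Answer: -251437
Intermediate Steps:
D(r, G) = G**2
H(o) = -o/2
z(L) = -3 + 13*L (z(L) = -3 + (L + L*12) = -3 + (L + 12*L) = -3 + 13*L)
f(C, c) = c**2 + C*c (f(C, c) = C*c + c**2 = c**2 + C*c)
(-211866 - f(H(D(5, -4)), -196)) + z(32) = (-211866 - (-196)*(-1/2*(-4)**2 - 196)) + (-3 + 13*32) = (-211866 - (-196)*(-1/2*16 - 196)) + (-3 + 416) = (-211866 - (-196)*(-8 - 196)) + 413 = (-211866 - (-196)*(-204)) + 413 = (-211866 - 1*39984) + 413 = (-211866 - 39984) + 413 = -251850 + 413 = -251437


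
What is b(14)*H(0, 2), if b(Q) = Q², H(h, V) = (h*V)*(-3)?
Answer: 0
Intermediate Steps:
H(h, V) = -3*V*h (H(h, V) = (V*h)*(-3) = -3*V*h)
b(14)*H(0, 2) = 14²*(-3*2*0) = 196*0 = 0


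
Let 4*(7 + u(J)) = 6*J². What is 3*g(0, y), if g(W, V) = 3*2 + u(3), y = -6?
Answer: 75/2 ≈ 37.500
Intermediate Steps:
u(J) = -7 + 3*J²/2 (u(J) = -7 + (6*J²)/4 = -7 + 3*J²/2)
g(W, V) = 25/2 (g(W, V) = 3*2 + (-7 + (3/2)*3²) = 6 + (-7 + (3/2)*9) = 6 + (-7 + 27/2) = 6 + 13/2 = 25/2)
3*g(0, y) = 3*(25/2) = 75/2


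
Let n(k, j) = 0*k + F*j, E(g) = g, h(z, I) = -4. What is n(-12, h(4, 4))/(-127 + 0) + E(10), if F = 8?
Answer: 1302/127 ≈ 10.252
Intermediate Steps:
n(k, j) = 8*j (n(k, j) = 0*k + 8*j = 0 + 8*j = 8*j)
n(-12, h(4, 4))/(-127 + 0) + E(10) = (8*(-4))/(-127 + 0) + 10 = -32/(-127) + 10 = -32*(-1/127) + 10 = 32/127 + 10 = 1302/127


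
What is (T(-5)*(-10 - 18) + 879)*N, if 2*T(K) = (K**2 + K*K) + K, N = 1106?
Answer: 275394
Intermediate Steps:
T(K) = K**2 + K/2 (T(K) = ((K**2 + K*K) + K)/2 = ((K**2 + K**2) + K)/2 = (2*K**2 + K)/2 = (K + 2*K**2)/2 = K**2 + K/2)
(T(-5)*(-10 - 18) + 879)*N = ((-5*(1/2 - 5))*(-10 - 18) + 879)*1106 = (-5*(-9/2)*(-28) + 879)*1106 = ((45/2)*(-28) + 879)*1106 = (-630 + 879)*1106 = 249*1106 = 275394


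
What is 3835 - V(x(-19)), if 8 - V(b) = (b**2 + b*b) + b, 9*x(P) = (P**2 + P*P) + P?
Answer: 1304732/81 ≈ 16108.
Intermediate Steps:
x(P) = P/9 + 2*P**2/9 (x(P) = ((P**2 + P*P) + P)/9 = ((P**2 + P**2) + P)/9 = (2*P**2 + P)/9 = (P + 2*P**2)/9 = P/9 + 2*P**2/9)
V(b) = 8 - b - 2*b**2 (V(b) = 8 - ((b**2 + b*b) + b) = 8 - ((b**2 + b**2) + b) = 8 - (2*b**2 + b) = 8 - (b + 2*b**2) = 8 + (-b - 2*b**2) = 8 - b - 2*b**2)
3835 - V(x(-19)) = 3835 - (8 - (-19)*(1 + 2*(-19))/9 - 2*361*(1 + 2*(-19))**2/81) = 3835 - (8 - (-19)*(1 - 38)/9 - 2*361*(1 - 38)**2/81) = 3835 - (8 - (-19)*(-37)/9 - 2*((1/9)*(-19)*(-37))**2) = 3835 - (8 - 1*703/9 - 2*(703/9)**2) = 3835 - (8 - 703/9 - 2*494209/81) = 3835 - (8 - 703/9 - 988418/81) = 3835 - 1*(-994097/81) = 3835 + 994097/81 = 1304732/81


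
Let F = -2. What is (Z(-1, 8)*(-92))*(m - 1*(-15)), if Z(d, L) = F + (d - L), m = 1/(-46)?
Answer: 15158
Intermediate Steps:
m = -1/46 ≈ -0.021739
Z(d, L) = -2 + d - L (Z(d, L) = -2 + (d - L) = -2 + d - L)
(Z(-1, 8)*(-92))*(m - 1*(-15)) = ((-2 - 1 - 1*8)*(-92))*(-1/46 - 1*(-15)) = ((-2 - 1 - 8)*(-92))*(-1/46 + 15) = -11*(-92)*(689/46) = 1012*(689/46) = 15158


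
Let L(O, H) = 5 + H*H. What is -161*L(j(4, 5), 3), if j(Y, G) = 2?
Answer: -2254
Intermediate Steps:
L(O, H) = 5 + H²
-161*L(j(4, 5), 3) = -161*(5 + 3²) = -161*(5 + 9) = -161*14 = -2254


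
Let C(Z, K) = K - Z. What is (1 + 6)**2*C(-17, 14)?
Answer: 1519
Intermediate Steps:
(1 + 6)**2*C(-17, 14) = (1 + 6)**2*(14 - 1*(-17)) = 7**2*(14 + 17) = 49*31 = 1519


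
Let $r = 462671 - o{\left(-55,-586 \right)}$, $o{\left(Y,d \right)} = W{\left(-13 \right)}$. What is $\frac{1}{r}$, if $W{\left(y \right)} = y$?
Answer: $\frac{1}{462684} \approx 2.1613 \cdot 10^{-6}$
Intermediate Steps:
$o{\left(Y,d \right)} = -13$
$r = 462684$ ($r = 462671 - -13 = 462671 + 13 = 462684$)
$\frac{1}{r} = \frac{1}{462684}$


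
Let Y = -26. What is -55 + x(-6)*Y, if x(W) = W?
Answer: 101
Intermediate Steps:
-55 + x(-6)*Y = -55 - 6*(-26) = -55 + 156 = 101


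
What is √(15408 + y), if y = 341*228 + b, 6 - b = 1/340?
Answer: √2692381715/170 ≈ 305.22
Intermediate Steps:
b = 2039/340 (b = 6 - 1/340 = 2039/340 ≈ 5.9971)
y = 26436359/340 (y = 341*228 + 2039/340 = 77748 + 2039/340 = 26436359/340 ≈ 77754.)
√(15408 + y) = √(15408 + 26436359/340) = √(31675079/340) = √2692381715/170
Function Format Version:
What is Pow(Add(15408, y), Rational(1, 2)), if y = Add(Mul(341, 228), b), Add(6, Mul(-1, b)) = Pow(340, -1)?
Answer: Mul(Rational(1, 170), Pow(2692381715, Rational(1, 2))) ≈ 305.22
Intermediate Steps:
b = Rational(2039, 340) (b = Add(6, Mul(-1, Pow(340, -1))) = Add(6, Mul(-1, Rational(1, 340))) = Add(6, Rational(-1, 340)) = Rational(2039, 340) ≈ 5.9971)
y = Rational(26436359, 340) (y = Add(Mul(341, 228), Rational(2039, 340)) = Add(77748, Rational(2039, 340)) = Rational(26436359, 340) ≈ 77754.)
Pow(Add(15408, y), Rational(1, 2)) = Pow(Add(15408, Rational(26436359, 340)), Rational(1, 2)) = Pow(Rational(31675079, 340), Rational(1, 2)) = Mul(Rational(1, 170), Pow(2692381715, Rational(1, 2)))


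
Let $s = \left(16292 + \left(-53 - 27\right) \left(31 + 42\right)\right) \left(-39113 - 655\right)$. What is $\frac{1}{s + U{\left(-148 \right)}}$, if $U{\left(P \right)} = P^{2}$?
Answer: $- \frac{1}{415633232} \approx -2.406 \cdot 10^{-9}$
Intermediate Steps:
$s = -415655136$ ($s = \left(16292 - 5840\right) \left(-39768\right) = 10452 \left(-39768\right) = -415655136$)
$\frac{1}{s + U{\left(-148 \right)}} = \frac{1}{-415655136 + \left(-148\right)^{2}} = \frac{1}{-415655136 + 21904} = \frac{1}{-415633232} = - \frac{1}{415633232}$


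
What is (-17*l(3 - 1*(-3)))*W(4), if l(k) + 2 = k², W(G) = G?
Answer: -2312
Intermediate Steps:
l(k) = -2 + k²
(-17*l(3 - 1*(-3)))*W(4) = -17*(-2 + (3 - 1*(-3))²)*4 = -17*(-2 + (3 + 3)²)*4 = -17*(-2 + 6²)*4 = -17*(-2 + 36)*4 = -17*34*4 = -578*4 = -2312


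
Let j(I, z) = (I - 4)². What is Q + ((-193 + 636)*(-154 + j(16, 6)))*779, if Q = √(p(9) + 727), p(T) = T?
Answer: -3450970 + 4*√46 ≈ -3.4509e+6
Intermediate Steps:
j(I, z) = (-4 + I)²
Q = 4*√46 (Q = √(9 + 727) = √736 = 4*√46 ≈ 27.129)
Q + ((-193 + 636)*(-154 + j(16, 6)))*779 = 4*√46 + ((-193 + 636)*(-154 + (-4 + 16)²))*779 = 4*√46 + (443*(-154 + 12²))*779 = 4*√46 + (443*(-154 + 144))*779 = 4*√46 + (443*(-10))*779 = 4*√46 - 4430*779 = 4*√46 - 3450970 = -3450970 + 4*√46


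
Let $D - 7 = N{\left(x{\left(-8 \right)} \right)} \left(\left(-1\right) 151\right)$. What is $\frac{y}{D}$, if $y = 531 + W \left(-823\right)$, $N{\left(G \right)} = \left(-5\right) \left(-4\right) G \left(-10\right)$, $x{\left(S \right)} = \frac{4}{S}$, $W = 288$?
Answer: $\frac{8759}{559} \approx 15.669$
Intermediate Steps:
$N{\left(G \right)} = - 200 G$ ($N{\left(G \right)} = 20 G \left(-10\right) = - 200 G$)
$y = -236493$ ($y = 531 + 288 \left(-823\right) = 531 - 237024 = -236493$)
$D = -15093$ ($D = 7 + - 200 \frac{4}{-8} \left(\left(-1\right) 151\right) = 7 + - 200 \cdot 4 \left(- \frac{1}{8}\right) \left(-151\right) = 7 + \left(-200\right) \left(- \frac{1}{2}\right) \left(-151\right) = 7 + 100 \left(-151\right) = 7 - 15100 = -15093$)
$\frac{y}{D} = - \frac{236493}{-15093} = \left(-236493\right) \left(- \frac{1}{15093}\right) = \frac{8759}{559}$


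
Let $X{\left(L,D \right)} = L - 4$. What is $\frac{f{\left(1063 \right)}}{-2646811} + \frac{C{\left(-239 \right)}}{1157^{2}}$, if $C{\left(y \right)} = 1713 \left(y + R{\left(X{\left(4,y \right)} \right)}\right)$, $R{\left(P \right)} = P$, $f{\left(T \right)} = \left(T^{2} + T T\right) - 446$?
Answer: $- \frac{4108289657385}{3543150898339} \approx -1.1595$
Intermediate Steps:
$f{\left(T \right)} = -446 + 2 T^{2}$ ($f{\left(T \right)} = \left(T^{2} + T^{2}\right) - 446 = 2 T^{2} - 446 = -446 + 2 T^{2}$)
$X{\left(L,D \right)} = -4 + L$
$C{\left(y \right)} = 1713 y$ ($C{\left(y \right)} = 1713 \left(y + \left(-4 + 4\right)\right) = 1713 \left(y + 0\right) = 1713 y$)
$\frac{f{\left(1063 \right)}}{-2646811} + \frac{C{\left(-239 \right)}}{1157^{2}} = \frac{-446 + 2 \cdot 1063^{2}}{-2646811} + \frac{1713 \left(-239\right)}{1157^{2}} = \left(-446 + 2 \cdot 1129969\right) \left(- \frac{1}{2646811}\right) - \frac{409407}{1338649} = \left(-446 + 2259938\right) \left(- \frac{1}{2646811}\right) - \frac{409407}{1338649} = 2259492 \left(- \frac{1}{2646811}\right) - \frac{409407}{1338649} = - \frac{2259492}{2646811} - \frac{409407}{1338649} = - \frac{4108289657385}{3543150898339}$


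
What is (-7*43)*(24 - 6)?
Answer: -5418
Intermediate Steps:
(-7*43)*(24 - 6) = -301*18 = -5418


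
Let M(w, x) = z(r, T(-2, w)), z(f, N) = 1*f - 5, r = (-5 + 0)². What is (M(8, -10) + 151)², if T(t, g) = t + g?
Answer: 29241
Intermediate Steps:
T(t, g) = g + t
r = 25 (r = (-5)² = 25)
z(f, N) = -5 + f (z(f, N) = f - 5 = -5 + f)
M(w, x) = 20 (M(w, x) = -5 + 25 = 20)
(M(8, -10) + 151)² = (20 + 151)² = 171² = 29241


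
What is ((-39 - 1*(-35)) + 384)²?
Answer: 144400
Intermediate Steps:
((-39 - 1*(-35)) + 384)² = ((-39 + 35) + 384)² = (-4 + 384)² = 380² = 144400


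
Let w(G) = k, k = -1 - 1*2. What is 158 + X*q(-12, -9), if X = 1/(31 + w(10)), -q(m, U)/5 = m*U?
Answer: 971/7 ≈ 138.71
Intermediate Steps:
k = -3 (k = -1 - 2 = -3)
w(G) = -3
q(m, U) = -5*U*m (q(m, U) = -5*m*U = -5*U*m)
X = 1/28 (X = 1/(31 - 3) = 1/28 ≈ 0.035714)
158 + X*q(-12, -9) = 158 + (-5*(-9)*(-12))/28 = 158 + (1/28)*(-540) = 158 - 135/7 = 971/7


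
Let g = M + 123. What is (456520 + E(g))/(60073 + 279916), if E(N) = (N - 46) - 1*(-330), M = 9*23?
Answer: 457134/339989 ≈ 1.3446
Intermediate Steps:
M = 207
g = 330 (g = 207 + 123 = 330)
E(N) = 284 + N (E(N) = (-46 + N) + 330 = 284 + N)
(456520 + E(g))/(60073 + 279916) = (456520 + (284 + 330))/(60073 + 279916) = (456520 + 614)/339989 = 457134*(1/339989) = 457134/339989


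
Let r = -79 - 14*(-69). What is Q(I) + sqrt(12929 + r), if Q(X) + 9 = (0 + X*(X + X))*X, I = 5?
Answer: 241 + 2*sqrt(3454) ≈ 358.54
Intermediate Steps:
Q(X) = -9 + 2*X**3 (Q(X) = -9 + (0 + X*(X + X))*X = -9 + (0 + X*(2*X))*X = -9 + (0 + 2*X**2)*X = -9 + (2*X**2)*X = -9 + 2*X**3)
r = 887 (r = -79 + 966 = 887)
Q(I) + sqrt(12929 + r) = (-9 + 2*5**3) + sqrt(12929 + 887) = (-9 + 2*125) + sqrt(13816) = (-9 + 250) + 2*sqrt(3454) = 241 + 2*sqrt(3454)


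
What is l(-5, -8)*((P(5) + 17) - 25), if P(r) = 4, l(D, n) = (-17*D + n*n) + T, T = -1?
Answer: -592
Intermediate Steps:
l(D, n) = -1 + n**2 - 17*D (l(D, n) = (-17*D + n*n) - 1 = (-17*D + n**2) - 1 = (n**2 - 17*D) - 1 = -1 + n**2 - 17*D)
l(-5, -8)*((P(5) + 17) - 25) = (-1 + (-8)**2 - 17*(-5))*((4 + 17) - 25) = (-1 + 64 + 85)*(21 - 25) = 148*(-4) = -592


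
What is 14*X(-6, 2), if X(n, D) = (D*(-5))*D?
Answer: -280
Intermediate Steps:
X(n, D) = -5*D² (X(n, D) = (-5*D)*D = -5*D²)
14*X(-6, 2) = 14*(-5*2²) = 14*(-5*4) = 14*(-20) = -280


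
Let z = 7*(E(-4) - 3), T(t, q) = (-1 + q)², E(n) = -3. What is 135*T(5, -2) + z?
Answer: 1173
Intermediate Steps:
z = -42 (z = 7*(-3 - 3) = 7*(-6) = -42)
135*T(5, -2) + z = 135*(-1 - 2)² - 42 = 135*(-3)² - 42 = 135*9 - 42 = 1215 - 42 = 1173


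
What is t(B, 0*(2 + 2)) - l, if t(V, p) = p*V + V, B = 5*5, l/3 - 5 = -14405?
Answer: 43225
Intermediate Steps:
l = -43200 (l = 15 + 3*(-14405) = 15 - 43215 = -43200)
B = 25
t(V, p) = V + V*p (t(V, p) = V*p + V = V + V*p)
t(B, 0*(2 + 2)) - l = 25*(1 + 0*(2 + 2)) - 1*(-43200) = 25*(1 + 0*4) + 43200 = 25*(1 + 0) + 43200 = 25*1 + 43200 = 25 + 43200 = 43225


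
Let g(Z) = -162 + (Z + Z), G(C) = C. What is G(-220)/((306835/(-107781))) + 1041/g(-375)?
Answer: 1420384307/18655568 ≈ 76.137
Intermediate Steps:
g(Z) = -162 + 2*Z
G(-220)/((306835/(-107781))) + 1041/g(-375) = -220/(306835/(-107781)) + 1041/(-162 + 2*(-375)) = -220/(306835*(-1/107781)) + 1041/(-162 - 750) = -220/(-306835/107781) + 1041/(-912) = -220*(-107781/306835) + 1041*(-1/912) = 4742364/61367 - 347/304 = 1420384307/18655568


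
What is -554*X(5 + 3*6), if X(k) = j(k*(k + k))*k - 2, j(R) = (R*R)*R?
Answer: -15090186379996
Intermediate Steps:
j(R) = R**3 (j(R) = R**2*R = R**3)
X(k) = -2 + 8*k**7 (X(k) = (k*(k + k))**3*k - 2 = (k*(2*k))**3*k - 2 = (2*k**2)**3*k - 2 = (8*k**6)*k - 2 = 8*k**7 - 2 = -2 + 8*k**7)
-554*X(5 + 3*6) = -554*(-2 + 8*(5 + 3*6)**7) = -554*(-2 + 8*(5 + 18)**7) = -554*(-2 + 8*23**7) = -554*(-2 + 8*3404825447) = -554*(-2 + 27238603576) = -554*27238603574 = -15090186379996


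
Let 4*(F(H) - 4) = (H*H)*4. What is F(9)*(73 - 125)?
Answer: -4420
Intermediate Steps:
F(H) = 4 + H**2 (F(H) = 4 + ((H*H)*4)/4 = 4 + (H**2*4)/4 = 4 + (4*H**2)/4 = 4 + H**2)
F(9)*(73 - 125) = (4 + 9**2)*(73 - 125) = (4 + 81)*(-52) = 85*(-52) = -4420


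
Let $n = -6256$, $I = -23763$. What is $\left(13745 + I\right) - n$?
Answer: $-3762$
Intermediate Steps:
$\left(13745 + I\right) - n = \left(13745 - 23763\right) - -6256 = -10018 + 6256 = -3762$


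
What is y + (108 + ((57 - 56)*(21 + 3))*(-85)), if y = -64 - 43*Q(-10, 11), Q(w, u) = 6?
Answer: -2254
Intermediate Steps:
y = -322 (y = -64 - 43*6 = -64 - 258 = -322)
y + (108 + ((57 - 56)*(21 + 3))*(-85)) = -322 + (108 + ((57 - 56)*(21 + 3))*(-85)) = -322 + (108 + (1*24)*(-85)) = -322 + (108 + 24*(-85)) = -322 + (108 - 2040) = -322 - 1932 = -2254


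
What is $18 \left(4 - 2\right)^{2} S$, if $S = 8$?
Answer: $576$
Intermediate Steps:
$18 \left(4 - 2\right)^{2} S = 18 \left(4 - 2\right)^{2} \cdot 8 = 18 \cdot 2^{2} \cdot 8 = 18 \cdot 4 \cdot 8 = 72 \cdot 8 = 576$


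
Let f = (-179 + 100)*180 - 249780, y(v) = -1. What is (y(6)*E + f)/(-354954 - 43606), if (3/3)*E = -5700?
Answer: 12915/19928 ≈ 0.64808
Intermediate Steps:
E = -5700
f = -264000 (f = -79*180 - 249780 = -14220 - 249780 = -264000)
(y(6)*E + f)/(-354954 - 43606) = (-1*(-5700) - 264000)/(-354954 - 43606) = (5700 - 264000)/(-398560) = -258300*(-1/398560) = 12915/19928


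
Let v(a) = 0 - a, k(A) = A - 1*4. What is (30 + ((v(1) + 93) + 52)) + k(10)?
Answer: 180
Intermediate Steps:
k(A) = -4 + A (k(A) = A - 4 = -4 + A)
v(a) = -a
(30 + ((v(1) + 93) + 52)) + k(10) = (30 + ((-1*1 + 93) + 52)) + (-4 + 10) = (30 + ((-1 + 93) + 52)) + 6 = (30 + (92 + 52)) + 6 = (30 + 144) + 6 = 174 + 6 = 180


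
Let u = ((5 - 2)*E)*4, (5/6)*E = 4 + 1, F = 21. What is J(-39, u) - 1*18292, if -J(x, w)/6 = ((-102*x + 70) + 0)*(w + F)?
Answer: -2277076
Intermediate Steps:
E = 6 (E = 6*(4 + 1)/5 = (6/5)*5 = 6)
u = 72 (u = ((5 - 2)*6)*4 = (3*6)*4 = 18*4 = 72)
J(x, w) = -6*(21 + w)*(70 - 102*x) (J(x, w) = -6*((-102*x + 70) + 0)*(w + 21) = -6*((70 - 102*x) + 0)*(21 + w) = -6*(70 - 102*x)*(21 + w) = -6*(21 + w)*(70 - 102*x))
J(-39, u) - 1*18292 = (-8820 - 420*72 + 12852*(-39) + 612*72*(-39)) - 1*18292 = (-8820 - 30240 - 501228 - 1718496) - 18292 = -2258784 - 18292 = -2277076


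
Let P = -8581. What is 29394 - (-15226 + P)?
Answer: 53201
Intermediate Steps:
29394 - (-15226 + P) = 29394 - (-15226 - 8581) = 29394 - 1*(-23807) = 29394 + 23807 = 53201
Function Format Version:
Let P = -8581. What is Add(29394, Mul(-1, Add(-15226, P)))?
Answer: 53201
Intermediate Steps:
Add(29394, Mul(-1, Add(-15226, P))) = Add(29394, Mul(-1, Add(-15226, -8581))) = Add(29394, Mul(-1, -23807)) = Add(29394, 23807) = 53201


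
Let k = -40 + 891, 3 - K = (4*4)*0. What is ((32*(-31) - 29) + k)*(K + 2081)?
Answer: -354280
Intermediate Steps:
K = 3 (K = 3 - 4*4*0 = 3 - 16*0 = 3 - 1*0 = 3 + 0 = 3)
k = 851
((32*(-31) - 29) + k)*(K + 2081) = ((32*(-31) - 29) + 851)*(3 + 2081) = ((-992 - 29) + 851)*2084 = (-1021 + 851)*2084 = -170*2084 = -354280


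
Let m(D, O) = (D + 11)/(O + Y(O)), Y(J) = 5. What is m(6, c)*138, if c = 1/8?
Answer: 18768/41 ≈ 457.76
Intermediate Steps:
c = ⅛ ≈ 0.12500
m(D, O) = (11 + D)/(5 + O) (m(D, O) = (D + 11)/(O + 5) = (11 + D)/(5 + O))
m(6, c)*138 = ((11 + 6)/(5 + ⅛))*138 = (17/(41/8))*138 = ((8/41)*17)*138 = (136/41)*138 = 18768/41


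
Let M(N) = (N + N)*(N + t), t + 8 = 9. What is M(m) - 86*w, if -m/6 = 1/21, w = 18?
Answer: -75872/49 ≈ -1548.4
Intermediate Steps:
t = 1 (t = -8 + 9 = 1)
m = -2/7 (m = -6/21 = -6*1/21 = -2/7 ≈ -0.28571)
M(N) = 2*N*(1 + N) (M(N) = (N + N)*(N + 1) = (2*N)*(1 + N) = 2*N*(1 + N))
M(m) - 86*w = 2*(-2/7)*(1 - 2/7) - 86*18 = 2*(-2/7)*(5/7) - 1548 = -20/49 - 1548 = -75872/49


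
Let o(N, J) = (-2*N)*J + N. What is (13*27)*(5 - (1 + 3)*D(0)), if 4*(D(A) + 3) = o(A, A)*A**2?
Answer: 5967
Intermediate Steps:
o(N, J) = N - 2*J*N (o(N, J) = -2*J*N + N = N - 2*J*N)
D(A) = -3 + A**3*(1 - 2*A)/4 (D(A) = -3 + ((A*(1 - 2*A))*A**2)/4 = -3 + (A**3*(1 - 2*A))/4 = -3 + A**3*(1 - 2*A)/4)
(13*27)*(5 - (1 + 3)*D(0)) = (13*27)*(5 - (1 + 3)*(-3 + (1/4)*0**3*(1 - 2*0))) = 351*(5 - 4*(-3 + (1/4)*0*(1 + 0))) = 351*(5 - 4*(-3 + (1/4)*0*1)) = 351*(5 - 4*(-3 + 0)) = 351*(5 - 4*(-3)) = 351*(5 - 1*(-12)) = 351*(5 + 12) = 351*17 = 5967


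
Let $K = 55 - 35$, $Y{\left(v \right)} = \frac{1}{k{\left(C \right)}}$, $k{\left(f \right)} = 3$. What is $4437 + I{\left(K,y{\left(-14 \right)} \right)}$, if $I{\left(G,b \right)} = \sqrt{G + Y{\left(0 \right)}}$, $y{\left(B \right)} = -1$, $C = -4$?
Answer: $4437 + \frac{\sqrt{183}}{3} \approx 4441.5$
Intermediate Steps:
$Y{\left(v \right)} = \frac{1}{3}$
$K = 20$ ($K = 55 - 35 = 20$)
$I{\left(G,b \right)} = \sqrt{\frac{1}{3} + G}$ ($I{\left(G,b \right)} = \sqrt{G + \frac{1}{3}} = \sqrt{\frac{1}{3} + G}$)
$4437 + I{\left(K,y{\left(-14 \right)} \right)} = 4437 + \frac{\sqrt{3 + 9 \cdot 20}}{3} = 4437 + \frac{\sqrt{3 + 180}}{3} = 4437 + \frac{\sqrt{183}}{3}$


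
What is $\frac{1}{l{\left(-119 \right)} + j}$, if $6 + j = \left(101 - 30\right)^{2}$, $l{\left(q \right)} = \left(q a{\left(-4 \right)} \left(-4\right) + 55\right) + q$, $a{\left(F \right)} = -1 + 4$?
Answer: $\frac{1}{6399} \approx 0.00015627$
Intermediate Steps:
$a{\left(F \right)} = 3$
$l{\left(q \right)} = 55 - 11 q$ ($l{\left(q \right)} = \left(q 3 \left(-4\right) + 55\right) + q = \left(3 q \left(-4\right) + 55\right) + q = \left(- 12 q + 55\right) + q = \left(55 - 12 q\right) + q = 55 - 11 q$)
$j = 5035$ ($j = -6 + \left(101 - 30\right)^{2} = -6 + 71^{2} = -6 + 5041 = 5035$)
$\frac{1}{l{\left(-119 \right)} + j} = \frac{1}{\left(55 - -1309\right) + 5035} = \frac{1}{\left(55 + 1309\right) + 5035} = \frac{1}{1364 + 5035} = \frac{1}{6399}$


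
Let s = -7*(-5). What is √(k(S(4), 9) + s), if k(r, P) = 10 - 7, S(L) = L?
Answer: √38 ≈ 6.1644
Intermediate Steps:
k(r, P) = 3
s = 35
√(k(S(4), 9) + s) = √(3 + 35) = √38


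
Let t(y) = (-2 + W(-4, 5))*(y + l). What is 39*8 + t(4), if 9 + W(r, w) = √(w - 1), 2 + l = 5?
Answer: 249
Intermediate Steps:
l = 3 (l = -2 + 5 = 3)
W(r, w) = -9 + √(-1 + w) (W(r, w) = -9 + √(w - 1) = -9 + √(-1 + w))
t(y) = -27 - 9*y (t(y) = (-2 + (-9 + √(-1 + 5)))*(y + 3) = (-2 + (-9 + √4))*(3 + y) = (-2 + (-9 + 2))*(3 + y) = (-2 - 7)*(3 + y) = -9*(3 + y) = -27 - 9*y)
39*8 + t(4) = 39*8 + (-27 - 9*4) = 312 + (-27 - 36) = 312 - 63 = 249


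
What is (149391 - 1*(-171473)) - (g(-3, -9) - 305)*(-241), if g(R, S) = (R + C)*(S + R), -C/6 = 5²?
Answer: 689835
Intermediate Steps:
C = -150 (C = -6*5² = -6*25 = -150)
g(R, S) = (-150 + R)*(R + S) (g(R, S) = (R - 150)*(S + R) = (-150 + R)*(R + S))
(149391 - 1*(-171473)) - (g(-3, -9) - 305)*(-241) = (149391 - 1*(-171473)) - (((-3)² - 150*(-3) - 150*(-9) - 3*(-9)) - 305)*(-241) = (149391 + 171473) - ((9 + 450 + 1350 + 27) - 305)*(-241) = 320864 - (1836 - 305)*(-241) = 320864 - 1531*(-241) = 320864 - 1*(-368971) = 320864 + 368971 = 689835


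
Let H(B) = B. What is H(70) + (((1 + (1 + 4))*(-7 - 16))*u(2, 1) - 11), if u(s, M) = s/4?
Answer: -10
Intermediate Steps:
u(s, M) = s/4 (u(s, M) = s*(¼) = s/4)
H(70) + (((1 + (1 + 4))*(-7 - 16))*u(2, 1) - 11) = 70 + (((1 + (1 + 4))*(-7 - 16))*((¼)*2) - 11) = 70 + (((1 + 5)*(-23))*(½) - 11) = 70 + ((6*(-23))*(½) - 11) = 70 + (-138*½ - 11) = 70 + (-69 - 11) = 70 - 80 = -10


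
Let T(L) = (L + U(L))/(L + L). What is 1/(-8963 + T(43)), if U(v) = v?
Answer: -1/8962 ≈ -0.00011158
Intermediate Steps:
T(L) = 1 (T(L) = (L + L)/(L + L) = (2*L)/((2*L)) = (2*L)*(1/(2*L)) = 1)
1/(-8963 + T(43)) = 1/(-8963 + 1) = 1/(-8962) = -1/8962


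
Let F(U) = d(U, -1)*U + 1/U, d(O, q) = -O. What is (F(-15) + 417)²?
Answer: 8288641/225 ≈ 36838.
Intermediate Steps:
F(U) = 1/U - U² (F(U) = (-U)*U + 1/U = -U² + 1/U = 1/U - U²)
(F(-15) + 417)² = ((1 - 1*(-15)³)/(-15) + 417)² = (-(1 - 1*(-3375))/15 + 417)² = (-(1 + 3375)/15 + 417)² = (-1/15*3376 + 417)² = (-3376/15 + 417)² = (2879/15)² = 8288641/225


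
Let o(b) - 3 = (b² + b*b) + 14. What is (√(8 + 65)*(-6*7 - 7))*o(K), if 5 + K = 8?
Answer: -1715*√73 ≈ -14653.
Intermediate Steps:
K = 3 (K = -5 + 8 = 3)
o(b) = 17 + 2*b² (o(b) = 3 + ((b² + b*b) + 14) = 3 + ((b² + b²) + 14) = 3 + (2*b² + 14) = 3 + (14 + 2*b²) = 17 + 2*b²)
(√(8 + 65)*(-6*7 - 7))*o(K) = (√(8 + 65)*(-6*7 - 7))*(17 + 2*3²) = (√73*(-42 - 7))*(17 + 2*9) = (√73*(-49))*(17 + 18) = -49*√73*35 = -1715*√73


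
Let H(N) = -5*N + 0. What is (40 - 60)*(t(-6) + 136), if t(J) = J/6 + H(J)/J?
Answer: -2600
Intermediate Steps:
H(N) = -5*N
t(J) = -5 + J/6 (t(J) = J/6 + (-5*J)/J = J*(⅙) - 5 = J/6 - 5 = -5 + J/6)
(40 - 60)*(t(-6) + 136) = (40 - 60)*((-5 + (⅙)*(-6)) + 136) = -20*((-5 - 1) + 136) = -20*(-6 + 136) = -20*130 = -2600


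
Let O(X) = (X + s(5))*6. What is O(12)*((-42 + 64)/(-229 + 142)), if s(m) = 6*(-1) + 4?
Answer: -440/29 ≈ -15.172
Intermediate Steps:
s(m) = -2 (s(m) = -6 + 4 = -2)
O(X) = -12 + 6*X (O(X) = (X - 2)*6 = (-2 + X)*6 = -12 + 6*X)
O(12)*((-42 + 64)/(-229 + 142)) = (-12 + 6*12)*((-42 + 64)/(-229 + 142)) = (-12 + 72)*(22/(-87)) = 60*(22*(-1/87)) = 60*(-22/87) = -440/29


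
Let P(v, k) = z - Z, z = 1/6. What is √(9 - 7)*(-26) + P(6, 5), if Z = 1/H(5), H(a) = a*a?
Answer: 19/150 - 26*√2 ≈ -36.643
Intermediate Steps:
z = ⅙ ≈ 0.16667
H(a) = a²
Z = 1/25 (Z = 1/(5²) = 1/25 ≈ 0.040000)
P(v, k) = 19/150 (P(v, k) = ⅙ - 1*1/25 = ⅙ - 1/25 = 19/150)
√(9 - 7)*(-26) + P(6, 5) = √(9 - 7)*(-26) + 19/150 = √2*(-26) + 19/150 = -26*√2 + 19/150 = 19/150 - 26*√2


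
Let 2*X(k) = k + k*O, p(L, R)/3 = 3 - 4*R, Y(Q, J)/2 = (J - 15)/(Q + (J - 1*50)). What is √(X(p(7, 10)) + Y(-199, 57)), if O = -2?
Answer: √881/4 ≈ 7.4204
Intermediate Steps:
Y(Q, J) = 2*(-15 + J)/(-50 + J + Q) (Y(Q, J) = 2*((J - 15)/(Q + (J - 1*50))) = 2*((-15 + J)/(Q + (J - 50))) = 2*((-15 + J)/(Q + (-50 + J))) = 2*((-15 + J)/(-50 + J + Q)) = 2*(-15 + J)/(-50 + J + Q))
p(L, R) = 9 - 12*R (p(L, R) = 3*(3 - 4*R) = 9 - 12*R)
X(k) = -k/2 (X(k) = (k + k*(-2))/2 = (k - 2*k)/2 = (-k)/2 = -k/2)
√(X(p(7, 10)) + Y(-199, 57)) = √(-(9 - 12*10)/2 + 2*(-15 + 57)/(-50 + 57 - 199)) = √(-(9 - 120)/2 + 2*42/(-192)) = √(-½*(-111) + 2*(-1/192)*42) = √(111/2 - 7/16) = √(881/16) = √881/4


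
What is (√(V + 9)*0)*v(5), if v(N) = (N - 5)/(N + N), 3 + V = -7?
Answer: 0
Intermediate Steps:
V = -10 (V = -3 - 7 = -10)
v(N) = (-5 + N)/(2*N) (v(N) = (-5 + N)/((2*N)) = (-5 + N)*(1/(2*N)) = (-5 + N)/(2*N))
(√(V + 9)*0)*v(5) = (√(-10 + 9)*0)*((½)*(-5 + 5)/5) = (√(-1)*0)*((½)*(⅕)*0) = (I*0)*0 = 0*0 = 0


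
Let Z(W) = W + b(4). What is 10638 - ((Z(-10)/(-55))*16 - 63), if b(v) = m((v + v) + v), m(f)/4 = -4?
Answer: 588139/55 ≈ 10693.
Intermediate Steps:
m(f) = -16 (m(f) = 4*(-4) = -16)
b(v) = -16
Z(W) = -16 + W (Z(W) = W - 16 = -16 + W)
10638 - ((Z(-10)/(-55))*16 - 63) = 10638 - (((-16 - 10)/(-55))*16 - 63) = 10638 - (-26*(-1/55)*16 - 63) = 10638 - ((26/55)*16 - 63) = 10638 - (416/55 - 63) = 10638 - 1*(-3049/55) = 10638 + 3049/55 = 588139/55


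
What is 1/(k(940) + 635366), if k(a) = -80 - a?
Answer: 1/634346 ≈ 1.5764e-6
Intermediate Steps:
1/(k(940) + 635366) = 1/((-80 - 1*940) + 635366) = 1/((-80 - 940) + 635366) = 1/(-1020 + 635366) = 1/634346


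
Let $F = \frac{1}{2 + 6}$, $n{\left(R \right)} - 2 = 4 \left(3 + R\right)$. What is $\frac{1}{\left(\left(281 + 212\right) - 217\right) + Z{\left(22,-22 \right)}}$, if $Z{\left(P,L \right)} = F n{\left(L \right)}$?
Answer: $\frac{4}{1067} \approx 0.0037488$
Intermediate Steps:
$n{\left(R \right)} = 14 + 4 R$ ($n{\left(R \right)} = 2 + 4 \left(3 + R\right) = 2 + \left(12 + 4 R\right) = 14 + 4 R$)
$F = \frac{1}{8} \approx 0.125$
$Z{\left(P,L \right)} = \frac{7}{4} + \frac{L}{2}$ ($Z{\left(P,L \right)} = \frac{14 + 4 L}{8} = \frac{7}{4} + \frac{L}{2}$)
$\frac{1}{\left(\left(281 + 212\right) - 217\right) + Z{\left(22,-22 \right)}} = \frac{1}{\left(\left(281 + 212\right) - 217\right) + \left(\frac{7}{4} + \frac{1}{2} \left(-22\right)\right)} = \frac{1}{\left(493 - 217\right) + \left(\frac{7}{4} - 11\right)} = \frac{1}{276 - \frac{37}{4}} = \frac{1}{\frac{1067}{4}} = \frac{4}{1067}$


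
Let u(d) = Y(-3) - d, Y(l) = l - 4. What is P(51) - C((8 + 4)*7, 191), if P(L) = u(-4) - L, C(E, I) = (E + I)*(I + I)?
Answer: -105104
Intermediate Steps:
Y(l) = -4 + l
u(d) = -7 - d (u(d) = (-4 - 3) - d = -7 - d)
C(E, I) = 2*I*(E + I) (C(E, I) = (E + I)*(2*I) = 2*I*(E + I))
P(L) = -3 - L (P(L) = (-7 - 1*(-4)) - L = (-7 + 4) - L = -3 - L)
P(51) - C((8 + 4)*7, 191) = (-3 - 1*51) - 2*191*((8 + 4)*7 + 191) = (-3 - 51) - 2*191*(12*7 + 191) = -54 - 2*191*(84 + 191) = -54 - 2*191*275 = -54 - 1*105050 = -54 - 105050 = -105104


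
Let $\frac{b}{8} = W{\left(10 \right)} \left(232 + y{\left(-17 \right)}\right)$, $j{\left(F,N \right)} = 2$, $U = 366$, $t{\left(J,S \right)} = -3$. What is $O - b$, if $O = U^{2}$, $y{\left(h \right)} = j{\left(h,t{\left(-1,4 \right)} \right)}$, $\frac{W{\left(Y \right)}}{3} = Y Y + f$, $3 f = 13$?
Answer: $-451980$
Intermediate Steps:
$f = \frac{13}{3}$ ($f = \frac{1}{3} \cdot 13 = \frac{13}{3} \approx 4.3333$)
$W{\left(Y \right)} = 13 + 3 Y^{2}$ ($W{\left(Y \right)} = 3 \left(Y Y + \frac{13}{3}\right) = 3 \left(Y^{2} + \frac{13}{3}\right) = 3 \left(\frac{13}{3} + Y^{2}\right) = 13 + 3 Y^{2}$)
$y{\left(h \right)} = 2$
$b = 585936$ ($b = 8 \left(13 + 3 \cdot 10^{2}\right) \left(232 + 2\right) = 8 \left(13 + 3 \cdot 100\right) 234 = 8 \left(13 + 300\right) 234 = 8 \cdot 313 \cdot 234 = 8 \cdot 73242 = 585936$)
$O = 133956$ ($O = 366^{2} = 133956$)
$O - b = 133956 - 585936 = -451980$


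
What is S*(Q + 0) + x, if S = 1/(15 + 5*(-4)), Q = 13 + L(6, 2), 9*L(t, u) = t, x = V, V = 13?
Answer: 154/15 ≈ 10.267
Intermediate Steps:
x = 13
L(t, u) = t/9
Q = 41/3 (Q = 13 + (⅑)*6 = 13 + ⅔ = 41/3 ≈ 13.667)
S = -⅕ (S = 1/(15 - 20) = 1/(-5) = -⅕ ≈ -0.20000)
S*(Q + 0) + x = -(41/3 + 0)/5 + 13 = -⅕*41/3 + 13 = -41/15 + 13 = 154/15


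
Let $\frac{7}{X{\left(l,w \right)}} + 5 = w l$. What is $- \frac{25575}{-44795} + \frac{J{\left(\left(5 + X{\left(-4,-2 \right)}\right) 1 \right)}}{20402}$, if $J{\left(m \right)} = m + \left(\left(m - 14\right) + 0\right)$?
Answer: $\frac{5049784}{8844267} \approx 0.57097$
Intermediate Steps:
$X{\left(l,w \right)} = \frac{7}{-5 + l w}$ ($X{\left(l,w \right)} = \frac{7}{-5 + w l} = \frac{7}{-5 + l w}$)
$J{\left(m \right)} = -14 + 2 m$ ($J{\left(m \right)} = m + \left(\left(-14 + m\right) + 0\right) = m + \left(-14 + m\right) = -14 + 2 m$)
$- \frac{25575}{-44795} + \frac{J{\left(\left(5 + X{\left(-4,-2 \right)}\right) 1 \right)}}{20402} = - \frac{25575}{-44795} + \frac{-14 + 2 \left(5 + \frac{7}{-5 - -8}\right) 1}{20402} = \left(-25575\right) \left(- \frac{1}{44795}\right) + \left(-14 + 2 \left(5 + \frac{7}{-5 + 8}\right) 1\right) \frac{1}{20402} = \frac{165}{289} + \left(-14 + 2 \left(5 + \frac{7}{3}\right) 1\right) \frac{1}{20402} = \frac{165}{289} + \left(-14 + 2 \cdot \frac{22}{3} \cdot 1\right) \frac{1}{20402} = \frac{165}{289} + \left(-14 + 2 \cdot \frac{22}{3}\right) \frac{1}{20402} = \frac{165}{289} + \left(-14 + \frac{44}{3}\right) \frac{1}{20402} = \frac{165}{289} + \frac{2}{3} \cdot \frac{1}{20402} = \frac{165}{289} + \frac{1}{30603} = \frac{5049784}{8844267}$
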